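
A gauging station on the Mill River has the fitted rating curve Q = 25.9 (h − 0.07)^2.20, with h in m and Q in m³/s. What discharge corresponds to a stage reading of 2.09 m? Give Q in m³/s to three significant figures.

122 m³/s

Q = 25.9 × (2.09 − 0.07)^2.20 = 25.9 × 2.02^2.20 = 121.6 m³/s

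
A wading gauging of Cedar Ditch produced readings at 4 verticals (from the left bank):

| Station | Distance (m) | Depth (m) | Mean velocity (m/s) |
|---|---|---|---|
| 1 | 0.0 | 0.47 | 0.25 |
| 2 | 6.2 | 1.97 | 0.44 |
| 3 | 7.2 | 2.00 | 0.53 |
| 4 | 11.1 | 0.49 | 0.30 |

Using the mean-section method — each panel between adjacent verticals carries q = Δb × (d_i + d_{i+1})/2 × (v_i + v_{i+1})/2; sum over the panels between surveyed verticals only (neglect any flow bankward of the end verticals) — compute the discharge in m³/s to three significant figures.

5.59 m³/s

Panel 1-2: Δb = 6.2 m, d̄ = (0.47+1.97)/2 = 1.22, v̄ = (0.25+0.44)/2 = 0.345 → q = 6.2×1.22×0.345 = 2.610 m³/s
Panel 2-3: Δb = 1 m, d̄ = (1.97+2.00)/2 = 1.985, v̄ = (0.44+0.53)/2 = 0.485 → q = 1×1.985×0.485 = 0.9627 m³/s
Panel 3-4: Δb = 3.9 m, d̄ = (2.00+0.49)/2 = 1.245, v̄ = (0.53+0.30)/2 = 0.415 → q = 3.9×1.245×0.415 = 2.015 m³/s
Q = Σ q = 5.587 m³/s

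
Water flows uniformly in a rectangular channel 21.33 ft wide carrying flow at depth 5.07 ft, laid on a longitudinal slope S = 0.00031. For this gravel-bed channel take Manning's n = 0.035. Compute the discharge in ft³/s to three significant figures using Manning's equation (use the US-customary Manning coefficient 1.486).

184 ft³/s

A = b·y = 21.33 × 5.07 = 108.1 ft²
P = b + 2y = 21.33 + 2×5.07 = 31.47 ft
R = A/P = 108.1/31.47 = 3.436 ft
Q = (1.486/n)·A·R^(2/3)·S^(1/2) = (1.486/0.035) × 108.1 × 3.436^(2/3) × 0.00031^(1/2) = 184.1 ft³/s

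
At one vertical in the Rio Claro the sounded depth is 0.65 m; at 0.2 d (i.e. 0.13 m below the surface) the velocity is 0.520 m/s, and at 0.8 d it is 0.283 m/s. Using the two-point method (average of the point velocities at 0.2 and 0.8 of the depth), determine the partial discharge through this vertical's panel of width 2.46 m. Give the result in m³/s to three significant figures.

0.642 m³/s

v̄ = (0.520 + 0.283) / 2 = 0.4015 m/s
q = v̄ × d × w = 0.4015 × 0.65 × 2.46 = 0.6420 m³/s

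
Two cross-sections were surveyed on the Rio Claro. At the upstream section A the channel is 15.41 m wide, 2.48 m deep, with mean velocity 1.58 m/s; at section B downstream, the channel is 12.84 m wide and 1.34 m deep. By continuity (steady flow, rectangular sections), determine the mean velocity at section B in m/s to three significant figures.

Q = A₁V₁ = (15.41×2.48) × 1.58 = 60.38 m³/s
A₂ = 12.84 × 1.34 = 17.21 m²
V₂ = Q/A₂ = 60.38/17.21 = 3.509 m/s

3.51 m/s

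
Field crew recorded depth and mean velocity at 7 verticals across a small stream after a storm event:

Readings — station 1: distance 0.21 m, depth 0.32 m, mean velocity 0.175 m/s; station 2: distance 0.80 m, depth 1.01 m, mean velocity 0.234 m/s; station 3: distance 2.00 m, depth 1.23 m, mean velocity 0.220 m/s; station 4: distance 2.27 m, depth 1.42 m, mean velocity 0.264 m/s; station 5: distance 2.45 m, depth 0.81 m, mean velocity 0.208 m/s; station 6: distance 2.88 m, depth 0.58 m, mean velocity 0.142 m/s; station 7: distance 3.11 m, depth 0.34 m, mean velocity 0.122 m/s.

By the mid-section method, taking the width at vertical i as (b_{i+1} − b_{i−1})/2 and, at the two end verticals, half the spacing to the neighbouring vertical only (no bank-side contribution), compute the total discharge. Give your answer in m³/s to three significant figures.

w_1 = (0.80 − 0.21)/2 = 0.295 m; q_1 = 0.175 × 0.32 × 0.295 = 0.01652 m³/s
w_2 = (2.00 − 0.21)/2 = 0.895 m; q_2 = 0.234 × 1.01 × 0.895 = 0.2115 m³/s
w_3 = (2.27 − 0.80)/2 = 0.735 m; q_3 = 0.220 × 1.23 × 0.735 = 0.1989 m³/s
w_4 = (2.45 − 2.00)/2 = 0.225 m; q_4 = 0.264 × 1.42 × 0.225 = 0.08435 m³/s
w_5 = (2.88 − 2.27)/2 = 0.305 m; q_5 = 0.208 × 0.81 × 0.305 = 0.05139 m³/s
w_6 = (3.11 − 2.45)/2 = 0.33 m; q_6 = 0.142 × 0.58 × 0.33 = 0.02718 m³/s
w_7 = (3.11 − 2.88)/2 = 0.115 m; q_7 = 0.122 × 0.34 × 0.115 = 0.004770 m³/s
Q = Σ qᵢ = 0.5946 m³/s

0.595 m³/s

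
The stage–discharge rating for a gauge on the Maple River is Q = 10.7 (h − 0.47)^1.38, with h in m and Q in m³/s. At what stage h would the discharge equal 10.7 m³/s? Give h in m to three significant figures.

h − h₀ = (Q/C)^(1/b) = (10.7/10.7)^(1/1.38) = 1.000 m
h = 0.47 + 1.000 = 1.470 m

1.47 m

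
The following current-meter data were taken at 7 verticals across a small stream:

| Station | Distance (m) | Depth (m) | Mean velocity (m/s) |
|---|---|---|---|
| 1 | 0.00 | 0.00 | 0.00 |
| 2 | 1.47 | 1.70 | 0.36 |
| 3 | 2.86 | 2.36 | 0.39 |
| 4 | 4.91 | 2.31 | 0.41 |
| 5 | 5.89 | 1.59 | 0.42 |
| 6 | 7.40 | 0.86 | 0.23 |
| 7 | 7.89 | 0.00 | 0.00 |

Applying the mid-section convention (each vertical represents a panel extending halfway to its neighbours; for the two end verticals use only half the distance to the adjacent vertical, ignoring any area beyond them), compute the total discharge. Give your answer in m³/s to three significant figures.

w_2 = (2.86 − 0.00)/2 = 1.43 m; q_2 = 0.36 × 1.70 × 1.43 = 0.8752 m³/s
w_3 = (4.91 − 1.47)/2 = 1.72 m; q_3 = 0.39 × 2.36 × 1.72 = 1.583 m³/s
w_4 = (5.89 − 2.86)/2 = 1.515 m; q_4 = 0.41 × 2.31 × 1.515 = 1.435 m³/s
w_5 = (7.40 − 4.91)/2 = 1.245 m; q_5 = 0.42 × 1.59 × 1.245 = 0.8314 m³/s
w_6 = (7.89 − 5.89)/2 = 1 m; q_6 = 0.23 × 0.86 × 1 = 0.1978 m³/s
Stations 1, 7 contribute zero (depth or velocity is 0).
Q = Σ qᵢ = 4.922 m³/s

4.92 m³/s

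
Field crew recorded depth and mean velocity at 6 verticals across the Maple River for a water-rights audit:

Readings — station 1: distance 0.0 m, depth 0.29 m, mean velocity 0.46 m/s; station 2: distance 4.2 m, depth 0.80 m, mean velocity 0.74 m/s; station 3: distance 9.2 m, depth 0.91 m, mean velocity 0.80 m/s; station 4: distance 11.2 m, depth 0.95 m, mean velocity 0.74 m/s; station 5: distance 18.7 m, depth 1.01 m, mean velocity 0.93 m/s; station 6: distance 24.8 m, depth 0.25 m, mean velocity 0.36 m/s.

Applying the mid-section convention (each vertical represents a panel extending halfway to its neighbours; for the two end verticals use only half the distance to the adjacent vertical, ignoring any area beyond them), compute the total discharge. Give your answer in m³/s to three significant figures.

w_1 = (4.2 − 0.0)/2 = 2.1 m; q_1 = 0.46 × 0.29 × 2.1 = 0.2801 m³/s
w_2 = (9.2 − 0.0)/2 = 4.6 m; q_2 = 0.74 × 0.80 × 4.6 = 2.723 m³/s
w_3 = (11.2 − 4.2)/2 = 3.5 m; q_3 = 0.80 × 0.91 × 3.5 = 2.548 m³/s
w_4 = (18.7 − 9.2)/2 = 4.75 m; q_4 = 0.74 × 0.95 × 4.75 = 3.339 m³/s
w_5 = (24.8 − 11.2)/2 = 6.8 m; q_5 = 0.93 × 1.01 × 6.8 = 6.387 m³/s
w_6 = (24.8 − 18.7)/2 = 3.05 m; q_6 = 0.36 × 0.25 × 3.05 = 0.2745 m³/s
Q = Σ qᵢ = 15.55 m³/s

15.6 m³/s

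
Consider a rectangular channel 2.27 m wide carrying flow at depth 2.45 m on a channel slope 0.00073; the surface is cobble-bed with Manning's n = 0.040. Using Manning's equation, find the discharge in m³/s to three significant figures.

A = b·y = 2.27 × 2.45 = 5.562 m²
P = b + 2y = 2.27 + 2×2.45 = 7.170 m
R = A/P = 5.562/7.170 = 0.7757 m
Q = (1/n)·A·R^(2/3)·S^(1/2) = (1/0.040) × 5.562 × 0.7757^(2/3) × 0.00073^(1/2) = 3.171 m³/s

3.17 m³/s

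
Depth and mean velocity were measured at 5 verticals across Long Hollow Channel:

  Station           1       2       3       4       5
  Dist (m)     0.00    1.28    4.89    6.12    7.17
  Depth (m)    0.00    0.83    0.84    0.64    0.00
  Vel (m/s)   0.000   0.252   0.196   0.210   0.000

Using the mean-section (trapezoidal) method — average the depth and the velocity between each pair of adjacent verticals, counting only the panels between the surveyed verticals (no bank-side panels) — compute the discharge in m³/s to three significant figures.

Panel 1-2: Δb = 1.28 m, d̄ = (0.00+0.83)/2 = 0.415, v̄ = (0.000+0.252)/2 = 0.126 → q = 1.28×0.415×0.126 = 0.06693 m³/s
Panel 2-3: Δb = 3.61 m, d̄ = (0.83+0.84)/2 = 0.835, v̄ = (0.252+0.196)/2 = 0.224 → q = 3.61×0.835×0.224 = 0.6752 m³/s
Panel 3-4: Δb = 1.23 m, d̄ = (0.84+0.64)/2 = 0.74, v̄ = (0.196+0.210)/2 = 0.203 → q = 1.23×0.74×0.203 = 0.1848 m³/s
Panel 4-5: Δb = 1.05 m, d̄ = (0.64+0.00)/2 = 0.32, v̄ = (0.210+0.000)/2 = 0.105 → q = 1.05×0.32×0.105 = 0.03528 m³/s
Q = Σ q = 0.9622 m³/s

0.962 m³/s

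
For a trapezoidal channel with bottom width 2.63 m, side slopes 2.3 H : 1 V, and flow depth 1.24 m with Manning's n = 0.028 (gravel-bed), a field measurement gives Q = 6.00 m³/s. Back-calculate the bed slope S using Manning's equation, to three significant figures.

A = (b + z·y)·y = (2.63 + 2.3×1.24)×1.24 = 6.798 m²
P = b + 2y√(1+z²) = 2.63 + 2×1.24×√(1+2.3²) = 8.850 m
R = A/P = 6.798/8.850 = 0.7681 m
S = (Q·n / (1·A·R^(2/3)))² = (6.00×0.028 / (1×6.798×0.8387))² = 0.0008683

0.000868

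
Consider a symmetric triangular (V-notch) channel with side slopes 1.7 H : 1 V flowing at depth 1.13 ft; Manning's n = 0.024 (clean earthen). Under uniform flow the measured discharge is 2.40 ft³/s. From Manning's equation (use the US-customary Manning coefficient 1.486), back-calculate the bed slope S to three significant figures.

A = z·y² = 1.7×1.13² = 2.171 ft²
P = 2y√(1+z²) = 2×1.13×√(1+1.7²) = 4.457 ft
R = A/P = 2.171/4.457 = 0.4870 ft
S = (Q·n / (1.486·A·R^(2/3)))² = (2.40×0.024 / (1.486×2.171×0.6190))² = 0.0008322

0.000832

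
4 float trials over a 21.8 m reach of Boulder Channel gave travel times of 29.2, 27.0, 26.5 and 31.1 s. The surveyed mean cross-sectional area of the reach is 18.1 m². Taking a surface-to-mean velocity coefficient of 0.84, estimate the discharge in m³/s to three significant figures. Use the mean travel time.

t̄ = (29.2 + 27.0 + 26.5 + 31.1) / 4 = 28.45 s
v_surface = L / t̄ = 21.8 / 28.45 = 0.7663 m/s
v_mean = 0.84 × 0.7663 = 0.6437 m/s
Q = A × v_mean = 18.1 × 0.6437 = 11.65 m³/s

11.7 m³/s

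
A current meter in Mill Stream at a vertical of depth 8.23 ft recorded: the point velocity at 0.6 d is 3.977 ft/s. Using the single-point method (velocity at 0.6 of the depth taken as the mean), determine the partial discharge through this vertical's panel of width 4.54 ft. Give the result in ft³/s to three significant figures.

v̄ = v₀.₆ = 3.977 ft/s
q = v̄ × d × w = 3.977 × 8.23 × 4.54 = 148.6 ft³/s

149 ft³/s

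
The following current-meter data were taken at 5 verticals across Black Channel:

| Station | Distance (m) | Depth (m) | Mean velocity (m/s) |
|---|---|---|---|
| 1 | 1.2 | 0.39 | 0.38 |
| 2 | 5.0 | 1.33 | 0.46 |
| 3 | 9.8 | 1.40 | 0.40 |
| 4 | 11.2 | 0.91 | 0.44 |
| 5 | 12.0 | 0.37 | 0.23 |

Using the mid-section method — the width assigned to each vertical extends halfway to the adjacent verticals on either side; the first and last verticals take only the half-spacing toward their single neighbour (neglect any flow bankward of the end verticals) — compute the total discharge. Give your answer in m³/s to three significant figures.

w_1 = (5.0 − 1.2)/2 = 1.9 m; q_1 = 0.38 × 0.39 × 1.9 = 0.2816 m³/s
w_2 = (9.8 − 1.2)/2 = 4.3 m; q_2 = 0.46 × 1.33 × 4.3 = 2.631 m³/s
w_3 = (11.2 − 5.0)/2 = 3.1 m; q_3 = 0.40 × 1.40 × 3.1 = 1.736 m³/s
w_4 = (12.0 − 9.8)/2 = 1.1 m; q_4 = 0.44 × 0.91 × 1.1 = 0.4404 m³/s
w_5 = (12.0 − 11.2)/2 = 0.4 m; q_5 = 0.23 × 0.37 × 0.4 = 0.03404 m³/s
Q = Σ qᵢ = 5.123 m³/s

5.12 m³/s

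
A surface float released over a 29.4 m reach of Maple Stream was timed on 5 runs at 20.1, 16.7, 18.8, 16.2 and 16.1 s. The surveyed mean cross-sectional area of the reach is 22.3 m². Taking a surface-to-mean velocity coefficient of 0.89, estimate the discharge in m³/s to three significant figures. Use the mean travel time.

33.2 m³/s

t̄ = (20.1 + 16.7 + 18.8 + 16.2 + 16.1) / 5 = 17.58 s
v_surface = L / t̄ = 29.4 / 17.58 = 1.672 m/s
v_mean = 0.89 × 1.672 = 1.488 m/s
Q = A × v_mean = 22.3 × 1.488 = 33.19 m³/s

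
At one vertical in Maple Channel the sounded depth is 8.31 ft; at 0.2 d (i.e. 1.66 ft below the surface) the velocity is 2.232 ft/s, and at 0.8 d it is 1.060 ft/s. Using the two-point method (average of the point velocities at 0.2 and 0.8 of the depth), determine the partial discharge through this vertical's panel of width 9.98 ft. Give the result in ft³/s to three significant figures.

v̄ = (2.232 + 1.060) / 2 = 1.646 ft/s
q = v̄ × d × w = 1.646 × 8.31 × 9.98 = 136.5 ft³/s

137 ft³/s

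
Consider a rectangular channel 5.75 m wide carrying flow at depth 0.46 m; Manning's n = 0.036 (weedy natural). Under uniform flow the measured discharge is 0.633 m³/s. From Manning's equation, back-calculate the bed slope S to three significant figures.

0.000255

A = b·y = 5.75 × 0.46 = 2.645 m²
P = b + 2y = 5.75 + 2×0.46 = 6.670 m
R = A/P = 2.645/6.670 = 0.3966 m
S = (Q·n / (1·A·R^(2/3)))² = (0.633×0.036 / (1×2.645×0.5398))² = 0.0002548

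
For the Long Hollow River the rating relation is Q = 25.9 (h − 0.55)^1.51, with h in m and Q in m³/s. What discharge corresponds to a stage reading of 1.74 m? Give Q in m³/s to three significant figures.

Q = 25.9 × (1.74 − 0.55)^1.51 = 25.9 × 1.19^1.51 = 33.68 m³/s

33.7 m³/s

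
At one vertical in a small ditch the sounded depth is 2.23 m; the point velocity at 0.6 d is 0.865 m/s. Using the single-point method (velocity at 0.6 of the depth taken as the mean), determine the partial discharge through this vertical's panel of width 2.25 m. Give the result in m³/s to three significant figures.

v̄ = v₀.₆ = 0.865 m/s
q = v̄ × d × w = 0.8650 × 2.23 × 2.25 = 4.340 m³/s

4.34 m³/s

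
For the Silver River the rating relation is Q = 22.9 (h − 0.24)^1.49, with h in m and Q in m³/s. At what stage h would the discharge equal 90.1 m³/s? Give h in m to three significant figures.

h − h₀ = (Q/C)^(1/b) = (90.1/22.9)^(1/1.49) = 2.508 m
h = 0.24 + 2.508 = 2.748 m

2.75 m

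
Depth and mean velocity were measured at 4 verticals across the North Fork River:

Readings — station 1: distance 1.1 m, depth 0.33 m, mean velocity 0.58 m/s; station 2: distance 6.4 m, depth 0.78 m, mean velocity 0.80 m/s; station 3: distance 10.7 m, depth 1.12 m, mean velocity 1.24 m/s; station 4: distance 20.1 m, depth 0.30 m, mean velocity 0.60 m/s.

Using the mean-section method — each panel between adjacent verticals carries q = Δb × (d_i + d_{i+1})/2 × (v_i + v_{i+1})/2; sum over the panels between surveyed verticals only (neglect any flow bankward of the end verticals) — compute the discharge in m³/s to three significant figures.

12.3 m³/s

Panel 1-2: Δb = 5.3 m, d̄ = (0.33+0.78)/2 = 0.555, v̄ = (0.58+0.80)/2 = 0.69 → q = 5.3×0.555×0.69 = 2.030 m³/s
Panel 2-3: Δb = 4.3 m, d̄ = (0.78+1.12)/2 = 0.95, v̄ = (0.80+1.24)/2 = 1.02 → q = 4.3×0.95×1.02 = 4.167 m³/s
Panel 3-4: Δb = 9.4 m, d̄ = (1.12+0.30)/2 = 0.71, v̄ = (1.24+0.60)/2 = 0.92 → q = 9.4×0.71×0.92 = 6.140 m³/s
Q = Σ q = 12.34 m³/s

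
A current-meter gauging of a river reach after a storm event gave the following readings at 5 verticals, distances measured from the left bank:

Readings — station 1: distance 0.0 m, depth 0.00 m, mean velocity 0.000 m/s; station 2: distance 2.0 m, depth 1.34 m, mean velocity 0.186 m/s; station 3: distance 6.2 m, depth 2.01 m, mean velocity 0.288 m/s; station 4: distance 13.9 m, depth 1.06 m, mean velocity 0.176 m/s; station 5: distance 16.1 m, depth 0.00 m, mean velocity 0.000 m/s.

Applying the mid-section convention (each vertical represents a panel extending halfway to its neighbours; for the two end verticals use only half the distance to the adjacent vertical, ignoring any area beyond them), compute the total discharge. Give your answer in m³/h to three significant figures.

w_2 = (6.2 − 0.0)/2 = 3.1 m; q_2 = 0.186 × 1.34 × 3.1 = 0.7726 m³/s
w_3 = (13.9 − 2.0)/2 = 5.95 m; q_3 = 0.288 × 2.01 × 5.95 = 3.444 m³/s
w_4 = (16.1 − 6.2)/2 = 4.95 m; q_4 = 0.176 × 1.06 × 4.95 = 0.9235 m³/s
Stations 1, 5 contribute zero (depth or velocity is 0).
Q = Σ qᵢ = 5.140 m³/s
= 5.140 × 3600 = 18510 m³/h

18500 m³/h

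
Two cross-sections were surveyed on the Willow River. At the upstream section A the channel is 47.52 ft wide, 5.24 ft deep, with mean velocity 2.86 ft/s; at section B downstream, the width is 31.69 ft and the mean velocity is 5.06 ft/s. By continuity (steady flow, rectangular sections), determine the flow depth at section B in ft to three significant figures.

Q = A₁V₁ = (47.52×5.24) × 2.86 = 712.2 ft³/s
d₂ = Q/(b₂ V₂) = 712.2/(31.69×5.06) = 4.441 ft

4.44 ft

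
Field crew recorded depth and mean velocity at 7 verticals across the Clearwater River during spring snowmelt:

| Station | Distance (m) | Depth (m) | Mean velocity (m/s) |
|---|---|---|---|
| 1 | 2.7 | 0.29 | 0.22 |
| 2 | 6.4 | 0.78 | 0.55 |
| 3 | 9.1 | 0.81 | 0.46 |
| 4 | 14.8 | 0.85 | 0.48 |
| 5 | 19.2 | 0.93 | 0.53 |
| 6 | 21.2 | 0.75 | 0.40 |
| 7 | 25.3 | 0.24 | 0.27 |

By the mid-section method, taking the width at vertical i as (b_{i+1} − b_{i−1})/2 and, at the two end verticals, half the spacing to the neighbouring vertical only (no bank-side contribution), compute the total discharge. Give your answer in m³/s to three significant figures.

w_1 = (6.4 − 2.7)/2 = 1.85 m; q_1 = 0.22 × 0.29 × 1.85 = 0.1180 m³/s
w_2 = (9.1 − 2.7)/2 = 3.2 m; q_2 = 0.55 × 0.78 × 3.2 = 1.373 m³/s
w_3 = (14.8 − 6.4)/2 = 4.2 m; q_3 = 0.46 × 0.81 × 4.2 = 1.565 m³/s
w_4 = (19.2 − 9.1)/2 = 5.05 m; q_4 = 0.48 × 0.85 × 5.05 = 2.060 m³/s
w_5 = (21.2 − 14.8)/2 = 3.2 m; q_5 = 0.53 × 0.93 × 3.2 = 1.577 m³/s
w_6 = (25.3 − 19.2)/2 = 3.05 m; q_6 = 0.40 × 0.75 × 3.05 = 0.9150 m³/s
w_7 = (25.3 − 21.2)/2 = 2.05 m; q_7 = 0.27 × 0.24 × 2.05 = 0.1328 m³/s
Q = Σ qᵢ = 7.741 m³/s

7.74 m³/s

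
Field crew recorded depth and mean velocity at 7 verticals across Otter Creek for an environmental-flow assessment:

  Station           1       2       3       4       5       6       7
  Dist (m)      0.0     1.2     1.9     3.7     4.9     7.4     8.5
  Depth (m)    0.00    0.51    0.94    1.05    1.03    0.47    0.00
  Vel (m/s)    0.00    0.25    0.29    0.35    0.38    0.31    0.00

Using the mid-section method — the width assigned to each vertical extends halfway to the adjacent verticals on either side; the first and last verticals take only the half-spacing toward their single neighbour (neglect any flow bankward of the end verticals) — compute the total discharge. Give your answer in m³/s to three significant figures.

w_2 = (1.9 − 0.0)/2 = 0.95 m; q_2 = 0.25 × 0.51 × 0.95 = 0.1211 m³/s
w_3 = (3.7 − 1.2)/2 = 1.25 m; q_3 = 0.29 × 0.94 × 1.25 = 0.3408 m³/s
w_4 = (4.9 − 1.9)/2 = 1.5 m; q_4 = 0.35 × 1.05 × 1.5 = 0.5513 m³/s
w_5 = (7.4 − 3.7)/2 = 1.85 m; q_5 = 0.38 × 1.03 × 1.85 = 0.7241 m³/s
w_6 = (8.5 − 4.9)/2 = 1.8 m; q_6 = 0.31 × 0.47 × 1.8 = 0.2623 m³/s
Stations 1, 7 contribute zero (depth or velocity is 0).
Q = Σ qᵢ = 1.999 m³/s

2.00 m³/s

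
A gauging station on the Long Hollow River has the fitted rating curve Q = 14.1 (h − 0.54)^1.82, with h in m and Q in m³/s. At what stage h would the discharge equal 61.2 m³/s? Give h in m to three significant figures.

h − h₀ = (Q/C)^(1/b) = (61.2/14.1)^(1/1.82) = 2.240 m
h = 0.54 + 2.240 = 2.780 m

2.78 m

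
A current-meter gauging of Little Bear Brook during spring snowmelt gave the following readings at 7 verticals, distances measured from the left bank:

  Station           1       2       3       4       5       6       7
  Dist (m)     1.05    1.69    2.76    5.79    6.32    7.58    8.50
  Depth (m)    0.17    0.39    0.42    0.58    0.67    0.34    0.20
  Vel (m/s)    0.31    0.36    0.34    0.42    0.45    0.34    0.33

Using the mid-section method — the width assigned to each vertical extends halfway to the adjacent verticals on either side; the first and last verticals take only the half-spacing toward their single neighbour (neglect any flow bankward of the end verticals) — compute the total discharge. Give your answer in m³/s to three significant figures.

1.29 m³/s

w_1 = (1.69 − 1.05)/2 = 0.32 m; q_1 = 0.31 × 0.17 × 0.32 = 0.01686 m³/s
w_2 = (2.76 − 1.05)/2 = 0.855 m; q_2 = 0.36 × 0.39 × 0.855 = 0.1200 m³/s
w_3 = (5.79 − 1.69)/2 = 2.05 m; q_3 = 0.34 × 0.42 × 2.05 = 0.2927 m³/s
w_4 = (6.32 − 2.76)/2 = 1.78 m; q_4 = 0.42 × 0.58 × 1.78 = 0.4336 m³/s
w_5 = (7.58 − 5.79)/2 = 0.895 m; q_5 = 0.45 × 0.67 × 0.895 = 0.2698 m³/s
w_6 = (8.50 − 6.32)/2 = 1.09 m; q_6 = 0.34 × 0.34 × 1.09 = 0.1260 m³/s
w_7 = (8.50 − 7.58)/2 = 0.46 m; q_7 = 0.33 × 0.20 × 0.46 = 0.03036 m³/s
Q = Σ qᵢ = 1.289 m³/s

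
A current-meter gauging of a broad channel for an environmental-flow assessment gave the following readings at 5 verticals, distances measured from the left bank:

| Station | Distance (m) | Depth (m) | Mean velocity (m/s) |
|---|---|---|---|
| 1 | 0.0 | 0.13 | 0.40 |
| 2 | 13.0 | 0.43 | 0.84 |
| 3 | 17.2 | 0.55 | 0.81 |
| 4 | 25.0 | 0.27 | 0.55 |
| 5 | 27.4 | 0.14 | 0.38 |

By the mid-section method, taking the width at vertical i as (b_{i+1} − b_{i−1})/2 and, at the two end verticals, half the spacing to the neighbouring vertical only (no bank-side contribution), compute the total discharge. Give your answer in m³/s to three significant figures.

w_1 = (13.0 − 0.0)/2 = 6.5 m; q_1 = 0.40 × 0.13 × 6.5 = 0.3380 m³/s
w_2 = (17.2 − 0.0)/2 = 8.6 m; q_2 = 0.84 × 0.43 × 8.6 = 3.106 m³/s
w_3 = (25.0 − 13.0)/2 = 6 m; q_3 = 0.81 × 0.55 × 6 = 2.673 m³/s
w_4 = (27.4 − 17.2)/2 = 5.1 m; q_4 = 0.55 × 0.27 × 5.1 = 0.7574 m³/s
w_5 = (27.4 − 25.0)/2 = 1.2 m; q_5 = 0.38 × 0.14 × 1.2 = 0.06384 m³/s
Q = Σ qᵢ = 6.939 m³/s

6.94 m³/s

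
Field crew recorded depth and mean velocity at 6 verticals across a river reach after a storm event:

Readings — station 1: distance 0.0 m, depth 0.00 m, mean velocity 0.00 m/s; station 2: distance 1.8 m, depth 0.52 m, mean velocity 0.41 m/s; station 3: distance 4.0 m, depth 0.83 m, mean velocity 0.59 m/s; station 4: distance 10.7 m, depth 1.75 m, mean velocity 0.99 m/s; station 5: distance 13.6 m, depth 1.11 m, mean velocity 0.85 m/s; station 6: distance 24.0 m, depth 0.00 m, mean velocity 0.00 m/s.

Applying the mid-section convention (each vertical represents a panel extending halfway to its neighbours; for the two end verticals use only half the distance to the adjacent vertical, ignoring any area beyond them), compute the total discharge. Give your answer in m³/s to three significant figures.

w_2 = (4.0 − 0.0)/2 = 2 m; q_2 = 0.41 × 0.52 × 2 = 0.4264 m³/s
w_3 = (10.7 − 1.8)/2 = 4.45 m; q_3 = 0.59 × 0.83 × 4.45 = 2.179 m³/s
w_4 = (13.6 − 4.0)/2 = 4.8 m; q_4 = 0.99 × 1.75 × 4.8 = 8.316 m³/s
w_5 = (24.0 − 10.7)/2 = 6.65 m; q_5 = 0.85 × 1.11 × 6.65 = 6.274 m³/s
Stations 1, 6 contribute zero (depth or velocity is 0).
Q = Σ qᵢ = 17.20 m³/s

17.2 m³/s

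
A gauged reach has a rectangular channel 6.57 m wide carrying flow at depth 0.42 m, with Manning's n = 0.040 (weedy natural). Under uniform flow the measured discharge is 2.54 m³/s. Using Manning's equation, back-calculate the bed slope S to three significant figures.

0.00506

A = b·y = 6.57 × 0.42 = 2.759 m²
P = b + 2y = 6.57 + 2×0.42 = 7.410 m
R = A/P = 2.759/7.410 = 0.3724 m
S = (Q·n / (1·A·R^(2/3)))² = (2.54×0.040 / (1×2.759×0.5176))² = 0.005060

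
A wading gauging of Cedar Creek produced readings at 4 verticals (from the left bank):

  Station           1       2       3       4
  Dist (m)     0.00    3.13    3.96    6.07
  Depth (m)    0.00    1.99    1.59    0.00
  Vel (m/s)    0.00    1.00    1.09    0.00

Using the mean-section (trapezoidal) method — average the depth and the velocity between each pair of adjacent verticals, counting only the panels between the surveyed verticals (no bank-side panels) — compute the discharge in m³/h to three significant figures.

14500 m³/h

Panel 1-2: Δb = 3.13 m, d̄ = (0.00+1.99)/2 = 0.995, v̄ = (0.00+1.00)/2 = 0.5 → q = 3.13×0.995×0.5 = 1.557 m³/s
Panel 2-3: Δb = 0.83 m, d̄ = (1.99+1.59)/2 = 1.79, v̄ = (1.00+1.09)/2 = 1.045 → q = 0.83×1.79×1.045 = 1.553 m³/s
Panel 3-4: Δb = 2.11 m, d̄ = (1.59+0.00)/2 = 0.795, v̄ = (1.09+0.00)/2 = 0.545 → q = 2.11×0.795×0.545 = 0.9142 m³/s
Q = Σ q = 4.024 m³/s
= 4.024 × 3600 = 14490 m³/h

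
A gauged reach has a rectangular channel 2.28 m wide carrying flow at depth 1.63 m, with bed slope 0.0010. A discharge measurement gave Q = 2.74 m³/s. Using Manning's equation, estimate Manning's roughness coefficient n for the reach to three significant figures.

A = b·y = 2.28 × 1.63 = 3.716 m²
P = b + 2y = 2.28 + 2×1.63 = 5.540 m
R = A/P = 3.716/5.540 = 0.6708 m
n = (1/Q)·A·R^(2/3)·S^(1/2) = (1/2.74) × 3.716 × 0.7663 × 0.03162 = 0.03287

0.0329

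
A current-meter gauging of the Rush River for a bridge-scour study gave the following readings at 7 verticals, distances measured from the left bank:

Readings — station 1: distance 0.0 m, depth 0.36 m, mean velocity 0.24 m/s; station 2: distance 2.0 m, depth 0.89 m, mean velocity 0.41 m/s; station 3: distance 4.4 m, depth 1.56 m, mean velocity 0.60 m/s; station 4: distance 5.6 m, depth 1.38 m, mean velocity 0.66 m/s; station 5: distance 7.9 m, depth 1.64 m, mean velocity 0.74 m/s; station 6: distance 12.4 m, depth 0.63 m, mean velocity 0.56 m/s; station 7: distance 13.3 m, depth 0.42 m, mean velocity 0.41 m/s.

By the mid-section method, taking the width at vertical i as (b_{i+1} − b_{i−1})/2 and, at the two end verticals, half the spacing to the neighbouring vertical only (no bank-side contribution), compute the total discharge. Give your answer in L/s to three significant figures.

w_1 = (2.0 − 0.0)/2 = 1 m; q_1 = 0.24 × 0.36 × 1 = 0.08640 m³/s
w_2 = (4.4 − 0.0)/2 = 2.2 m; q_2 = 0.41 × 0.89 × 2.2 = 0.8028 m³/s
w_3 = (5.6 − 2.0)/2 = 1.8 m; q_3 = 0.60 × 1.56 × 1.8 = 1.685 m³/s
w_4 = (7.9 − 4.4)/2 = 1.75 m; q_4 = 0.66 × 1.38 × 1.75 = 1.594 m³/s
w_5 = (12.4 − 5.6)/2 = 3.4 m; q_5 = 0.74 × 1.64 × 3.4 = 4.126 m³/s
w_6 = (13.3 − 7.9)/2 = 2.7 m; q_6 = 0.56 × 0.63 × 2.7 = 0.9526 m³/s
w_7 = (13.3 − 12.4)/2 = 0.45 m; q_7 = 0.41 × 0.42 × 0.45 = 0.07749 m³/s
Q = Σ qᵢ = 9.324 m³/s
= 9.324 × 1000 = 9324 L/s

9320 L/s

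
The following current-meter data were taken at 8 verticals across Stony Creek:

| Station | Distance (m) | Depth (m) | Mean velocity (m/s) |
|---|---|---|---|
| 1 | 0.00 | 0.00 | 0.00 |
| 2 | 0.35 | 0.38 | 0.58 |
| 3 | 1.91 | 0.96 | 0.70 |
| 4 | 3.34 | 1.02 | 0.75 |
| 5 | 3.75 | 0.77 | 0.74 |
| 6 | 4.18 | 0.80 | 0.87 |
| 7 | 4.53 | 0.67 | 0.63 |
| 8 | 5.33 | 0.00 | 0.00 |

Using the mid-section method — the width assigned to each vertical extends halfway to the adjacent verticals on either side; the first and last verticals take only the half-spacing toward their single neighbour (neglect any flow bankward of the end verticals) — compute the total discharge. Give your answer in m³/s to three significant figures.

w_2 = (1.91 − 0.00)/2 = 0.955 m; q_2 = 0.58 × 0.38 × 0.955 = 0.2105 m³/s
w_3 = (3.34 − 0.35)/2 = 1.495 m; q_3 = 0.70 × 0.96 × 1.495 = 1.005 m³/s
w_4 = (3.75 − 1.91)/2 = 0.92 m; q_4 = 0.75 × 1.02 × 0.92 = 0.7038 m³/s
w_5 = (4.18 − 3.34)/2 = 0.42 m; q_5 = 0.74 × 0.77 × 0.42 = 0.2393 m³/s
w_6 = (4.53 − 3.75)/2 = 0.39 m; q_6 = 0.87 × 0.80 × 0.39 = 0.2714 m³/s
w_7 = (5.33 − 4.18)/2 = 0.575 m; q_7 = 0.63 × 0.67 × 0.575 = 0.2427 m³/s
Stations 1, 8 contribute zero (depth or velocity is 0).
Q = Σ qᵢ = 2.672 m³/s

2.67 m³/s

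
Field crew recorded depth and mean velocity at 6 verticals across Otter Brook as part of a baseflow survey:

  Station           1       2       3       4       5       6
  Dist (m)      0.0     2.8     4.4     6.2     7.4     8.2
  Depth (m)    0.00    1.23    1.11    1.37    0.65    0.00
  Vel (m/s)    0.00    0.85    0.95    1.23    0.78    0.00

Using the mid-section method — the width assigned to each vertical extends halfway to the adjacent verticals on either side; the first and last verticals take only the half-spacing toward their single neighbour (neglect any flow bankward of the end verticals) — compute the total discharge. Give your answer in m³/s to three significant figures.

w_2 = (4.4 − 0.0)/2 = 2.2 m; q_2 = 0.85 × 1.23 × 2.2 = 2.300 m³/s
w_3 = (6.2 − 2.8)/2 = 1.7 m; q_3 = 0.95 × 1.11 × 1.7 = 1.793 m³/s
w_4 = (7.4 − 4.4)/2 = 1.5 m; q_4 = 1.23 × 1.37 × 1.5 = 2.528 m³/s
w_5 = (8.2 − 6.2)/2 = 1 m; q_5 = 0.78 × 0.65 × 1 = 0.5070 m³/s
Stations 1, 6 contribute zero (depth or velocity is 0).
Q = Σ qᵢ = 7.127 m³/s

7.13 m³/s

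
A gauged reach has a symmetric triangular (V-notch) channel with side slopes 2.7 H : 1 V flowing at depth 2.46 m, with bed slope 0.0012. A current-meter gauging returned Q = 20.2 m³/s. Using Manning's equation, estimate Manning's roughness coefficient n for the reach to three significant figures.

0.0308

A = z·y² = 2.7×2.46² = 16.34 m²
P = 2y√(1+z²) = 2×2.46×√(1+2.7²) = 14.17 m
R = A/P = 16.34/14.17 = 1.153 m
n = (1/Q)·A·R^(2/3)·S^(1/2) = (1/20.2) × 16.34 × 1.100 × 0.03464 = 0.03082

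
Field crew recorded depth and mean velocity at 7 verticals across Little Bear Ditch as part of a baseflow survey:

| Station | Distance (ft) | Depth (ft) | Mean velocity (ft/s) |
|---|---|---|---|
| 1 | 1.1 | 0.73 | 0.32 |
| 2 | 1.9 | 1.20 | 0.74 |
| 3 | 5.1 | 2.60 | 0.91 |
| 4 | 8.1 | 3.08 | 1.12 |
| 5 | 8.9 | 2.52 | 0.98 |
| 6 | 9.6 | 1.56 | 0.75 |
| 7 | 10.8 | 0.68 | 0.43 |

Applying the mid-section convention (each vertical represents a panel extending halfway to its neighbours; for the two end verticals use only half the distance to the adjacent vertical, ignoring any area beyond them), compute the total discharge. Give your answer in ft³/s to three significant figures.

18.9 ft³/s

w_1 = (1.9 − 1.1)/2 = 0.4 ft; q_1 = 0.32 × 0.73 × 0.4 = 0.09344 ft³/s
w_2 = (5.1 − 1.1)/2 = 2 ft; q_2 = 0.74 × 1.20 × 2 = 1.776 ft³/s
w_3 = (8.1 − 1.9)/2 = 3.1 ft; q_3 = 0.91 × 2.60 × 3.1 = 7.335 ft³/s
w_4 = (8.9 − 5.1)/2 = 1.9 ft; q_4 = 1.12 × 3.08 × 1.9 = 6.554 ft³/s
w_5 = (9.6 − 8.1)/2 = 0.75 ft; q_5 = 0.98 × 2.52 × 0.75 = 1.852 ft³/s
w_6 = (10.8 − 8.9)/2 = 0.95 ft; q_6 = 0.75 × 1.56 × 0.95 = 1.112 ft³/s
w_7 = (10.8 − 9.6)/2 = 0.6 ft; q_7 = 0.43 × 0.68 × 0.6 = 0.1754 ft³/s
Q = Σ qᵢ = 18.90 ft³/s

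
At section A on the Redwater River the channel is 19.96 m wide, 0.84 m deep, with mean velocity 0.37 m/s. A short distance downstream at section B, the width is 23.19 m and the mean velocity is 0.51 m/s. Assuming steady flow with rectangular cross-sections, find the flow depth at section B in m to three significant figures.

0.525 m

Q = A₁V₁ = (19.96×0.84) × 0.37 = 6.204 m³/s
d₂ = Q/(b₂ V₂) = 6.204/(23.19×0.51) = 0.5245 m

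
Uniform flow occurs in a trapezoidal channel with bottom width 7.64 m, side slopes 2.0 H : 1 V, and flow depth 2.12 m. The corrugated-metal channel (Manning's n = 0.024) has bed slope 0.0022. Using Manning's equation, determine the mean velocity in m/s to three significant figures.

A = (b + z·y)·y = (7.64 + 2.0×2.12)×2.12 = 25.19 m²
P = b + 2y√(1+z²) = 7.64 + 2×2.12×√(1+2.0²) = 17.12 m
R = A/P = 25.19/17.12 = 1.471 m
Q = (1/n)·A·R^(2/3)·S^(1/2) = (1/0.024) × 25.19 × 1.471^(2/3) × 0.0022^(1/2) = 63.67 m³/s
V = Q/A = 63.67/25.19 = 2.528 m/s

2.53 m/s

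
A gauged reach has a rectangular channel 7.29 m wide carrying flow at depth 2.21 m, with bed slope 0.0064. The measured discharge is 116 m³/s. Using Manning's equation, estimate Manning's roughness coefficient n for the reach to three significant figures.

A = b·y = 7.29 × 2.21 = 16.11 m²
P = b + 2y = 7.29 + 2×2.21 = 11.71 m
R = A/P = 16.11/11.71 = 1.376 m
n = (1/Q)·A·R^(2/3)·S^(1/2) = (1/116) × 16.11 × 1.237 × 0.08000 = 0.01374

0.0137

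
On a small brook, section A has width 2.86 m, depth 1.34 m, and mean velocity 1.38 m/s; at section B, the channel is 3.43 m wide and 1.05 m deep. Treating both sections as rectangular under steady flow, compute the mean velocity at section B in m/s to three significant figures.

1.47 m/s

Q = A₁V₁ = (2.86×1.34) × 1.38 = 5.289 m³/s
A₂ = 3.43 × 1.05 = 3.602 m²
V₂ = Q/A₂ = 5.289/3.602 = 1.468 m/s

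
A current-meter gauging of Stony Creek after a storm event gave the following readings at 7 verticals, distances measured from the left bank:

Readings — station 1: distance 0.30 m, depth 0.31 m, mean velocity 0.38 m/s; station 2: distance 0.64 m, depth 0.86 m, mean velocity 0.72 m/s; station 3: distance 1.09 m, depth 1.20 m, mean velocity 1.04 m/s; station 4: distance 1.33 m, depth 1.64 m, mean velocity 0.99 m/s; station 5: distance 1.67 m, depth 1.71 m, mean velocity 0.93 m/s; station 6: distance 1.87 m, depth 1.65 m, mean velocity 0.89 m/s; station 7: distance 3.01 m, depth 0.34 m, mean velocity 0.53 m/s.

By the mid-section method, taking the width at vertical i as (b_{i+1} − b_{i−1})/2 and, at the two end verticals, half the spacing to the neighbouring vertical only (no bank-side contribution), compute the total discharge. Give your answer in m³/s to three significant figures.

2.68 m³/s

w_1 = (0.64 − 0.30)/2 = 0.17 m; q_1 = 0.38 × 0.31 × 0.17 = 0.02003 m³/s
w_2 = (1.09 − 0.30)/2 = 0.395 m; q_2 = 0.72 × 0.86 × 0.395 = 0.2446 m³/s
w_3 = (1.33 − 0.64)/2 = 0.345 m; q_3 = 1.04 × 1.20 × 0.345 = 0.4306 m³/s
w_4 = (1.67 − 1.09)/2 = 0.29 m; q_4 = 0.99 × 1.64 × 0.29 = 0.4708 m³/s
w_5 = (1.87 − 1.33)/2 = 0.27 m; q_5 = 0.93 × 1.71 × 0.27 = 0.4294 m³/s
w_6 = (3.01 − 1.67)/2 = 0.67 m; q_6 = 0.89 × 1.65 × 0.67 = 0.9839 m³/s
w_7 = (3.01 − 1.87)/2 = 0.57 m; q_7 = 0.53 × 0.34 × 0.57 = 0.1027 m³/s
Q = Σ qᵢ = 2.682 m³/s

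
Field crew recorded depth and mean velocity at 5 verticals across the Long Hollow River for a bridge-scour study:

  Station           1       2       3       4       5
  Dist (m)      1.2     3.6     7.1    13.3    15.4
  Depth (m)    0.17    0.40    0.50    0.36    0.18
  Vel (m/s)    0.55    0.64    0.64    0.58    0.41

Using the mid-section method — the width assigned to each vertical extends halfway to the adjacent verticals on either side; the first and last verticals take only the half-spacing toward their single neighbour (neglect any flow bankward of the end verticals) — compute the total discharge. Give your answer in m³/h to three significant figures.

12100 m³/h

w_1 = (3.6 − 1.2)/2 = 1.2 m; q_1 = 0.55 × 0.17 × 1.2 = 0.1122 m³/s
w_2 = (7.1 − 1.2)/2 = 2.95 m; q_2 = 0.64 × 0.40 × 2.95 = 0.7552 m³/s
w_3 = (13.3 − 3.6)/2 = 4.85 m; q_3 = 0.64 × 0.50 × 4.85 = 1.552 m³/s
w_4 = (15.4 − 7.1)/2 = 4.15 m; q_4 = 0.58 × 0.36 × 4.15 = 0.8665 m³/s
w_5 = (15.4 − 13.3)/2 = 1.05 m; q_5 = 0.41 × 0.18 × 1.05 = 0.07749 m³/s
Q = Σ qᵢ = 3.363 m³/s
= 3.363 × 3600 = 12110 m³/h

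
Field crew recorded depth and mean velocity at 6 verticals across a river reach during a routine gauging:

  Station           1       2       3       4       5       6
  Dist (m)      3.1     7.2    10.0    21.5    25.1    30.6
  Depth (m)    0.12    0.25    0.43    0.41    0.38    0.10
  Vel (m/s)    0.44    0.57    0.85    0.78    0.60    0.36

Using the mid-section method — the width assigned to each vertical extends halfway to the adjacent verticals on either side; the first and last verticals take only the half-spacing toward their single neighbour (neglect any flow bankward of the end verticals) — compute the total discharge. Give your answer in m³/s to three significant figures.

6.76 m³/s

w_1 = (7.2 − 3.1)/2 = 2.05 m; q_1 = 0.44 × 0.12 × 2.05 = 0.1082 m³/s
w_2 = (10.0 − 3.1)/2 = 3.45 m; q_2 = 0.57 × 0.25 × 3.45 = 0.4916 m³/s
w_3 = (21.5 − 7.2)/2 = 7.15 m; q_3 = 0.85 × 0.43 × 7.15 = 2.613 m³/s
w_4 = (25.1 − 10.0)/2 = 7.55 m; q_4 = 0.78 × 0.41 × 7.55 = 2.414 m³/s
w_5 = (30.6 − 21.5)/2 = 4.55 m; q_5 = 0.60 × 0.38 × 4.55 = 1.037 m³/s
w_6 = (30.6 − 25.1)/2 = 2.75 m; q_6 = 0.36 × 0.10 × 2.75 = 0.09900 m³/s
Q = Σ qᵢ = 6.764 m³/s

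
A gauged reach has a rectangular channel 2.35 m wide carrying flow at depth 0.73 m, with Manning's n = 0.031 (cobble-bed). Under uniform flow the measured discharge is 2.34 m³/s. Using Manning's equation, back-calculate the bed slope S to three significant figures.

A = b·y = 2.35 × 0.73 = 1.716 m²
P = b + 2y = 2.35 + 2×0.73 = 3.810 m
R = A/P = 1.716/3.810 = 0.4503 m
S = (Q·n / (1·A·R^(2/3)))² = (2.34×0.031 / (1×1.716×0.5875))² = 0.005181

0.00518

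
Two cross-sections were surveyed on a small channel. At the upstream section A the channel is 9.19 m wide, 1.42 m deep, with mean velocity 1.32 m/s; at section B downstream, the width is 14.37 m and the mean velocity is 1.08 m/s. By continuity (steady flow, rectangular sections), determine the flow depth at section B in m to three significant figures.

Q = A₁V₁ = (9.19×1.42) × 1.32 = 17.23 m³/s
d₂ = Q/(b₂ V₂) = 17.23/(14.37×1.08) = 1.110 m

1.11 m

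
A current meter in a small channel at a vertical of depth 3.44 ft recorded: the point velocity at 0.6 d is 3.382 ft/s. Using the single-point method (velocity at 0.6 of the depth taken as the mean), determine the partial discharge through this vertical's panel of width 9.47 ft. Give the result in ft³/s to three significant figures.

v̄ = v₀.₆ = 3.382 ft/s
q = v̄ × d × w = 3.382 × 3.44 × 9.47 = 110.2 ft³/s

110 ft³/s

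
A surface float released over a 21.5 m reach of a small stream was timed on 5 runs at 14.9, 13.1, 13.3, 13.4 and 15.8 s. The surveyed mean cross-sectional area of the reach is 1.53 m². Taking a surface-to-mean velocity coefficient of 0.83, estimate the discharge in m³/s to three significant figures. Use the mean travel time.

t̄ = (14.9 + 13.1 + 13.3 + 13.4 + 15.8) / 5 = 14.1 s
v_surface = L / t̄ = 21.5 / 14.1 = 1.525 m/s
v_mean = 0.83 × 1.525 = 1.266 m/s
Q = A × v_mean = 1.53 × 1.266 = 1.936 m³/s

1.94 m³/s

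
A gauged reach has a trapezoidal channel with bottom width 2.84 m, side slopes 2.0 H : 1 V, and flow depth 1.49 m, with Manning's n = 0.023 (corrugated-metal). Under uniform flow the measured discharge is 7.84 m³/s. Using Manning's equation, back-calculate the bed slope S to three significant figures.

0.000489

A = (b + z·y)·y = (2.84 + 2.0×1.49)×1.49 = 8.672 m²
P = b + 2y√(1+z²) = 2.84 + 2×1.49×√(1+2.0²) = 9.503 m
R = A/P = 8.672/9.503 = 0.9125 m
S = (Q·n / (1·A·R^(2/3)))² = (7.84×0.023 / (1×8.672×0.9408))² = 0.0004885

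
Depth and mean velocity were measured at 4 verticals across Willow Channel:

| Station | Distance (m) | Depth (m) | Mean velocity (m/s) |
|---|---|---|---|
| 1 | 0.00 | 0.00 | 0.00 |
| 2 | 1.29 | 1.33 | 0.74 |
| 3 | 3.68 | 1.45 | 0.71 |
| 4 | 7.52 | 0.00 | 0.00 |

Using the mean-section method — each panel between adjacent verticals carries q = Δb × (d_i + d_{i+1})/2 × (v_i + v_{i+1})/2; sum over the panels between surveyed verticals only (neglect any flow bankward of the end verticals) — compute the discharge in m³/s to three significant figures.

3.71 m³/s

Panel 1-2: Δb = 1.29 m, d̄ = (0.00+1.33)/2 = 0.665, v̄ = (0.00+0.74)/2 = 0.37 → q = 1.29×0.665×0.37 = 0.3174 m³/s
Panel 2-3: Δb = 2.39 m, d̄ = (1.33+1.45)/2 = 1.39, v̄ = (0.74+0.71)/2 = 0.725 → q = 2.39×1.39×0.725 = 2.409 m³/s
Panel 3-4: Δb = 3.84 m, d̄ = (1.45+0.00)/2 = 0.725, v̄ = (0.71+0.00)/2 = 0.355 → q = 3.84×0.725×0.355 = 0.9883 m³/s
Q = Σ q = 3.714 m³/s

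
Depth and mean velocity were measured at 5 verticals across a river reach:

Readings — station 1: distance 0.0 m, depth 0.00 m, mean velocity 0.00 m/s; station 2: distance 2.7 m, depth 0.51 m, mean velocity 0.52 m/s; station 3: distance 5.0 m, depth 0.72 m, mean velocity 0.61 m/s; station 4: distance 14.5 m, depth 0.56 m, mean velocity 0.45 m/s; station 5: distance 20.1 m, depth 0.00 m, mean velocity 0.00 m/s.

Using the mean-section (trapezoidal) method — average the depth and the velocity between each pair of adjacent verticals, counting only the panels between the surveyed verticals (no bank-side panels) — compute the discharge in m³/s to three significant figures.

4.55 m³/s

Panel 1-2: Δb = 2.7 m, d̄ = (0.00+0.51)/2 = 0.255, v̄ = (0.00+0.52)/2 = 0.26 → q = 2.7×0.255×0.26 = 0.1790 m³/s
Panel 2-3: Δb = 2.3 m, d̄ = (0.51+0.72)/2 = 0.615, v̄ = (0.52+0.61)/2 = 0.565 → q = 2.3×0.615×0.565 = 0.7992 m³/s
Panel 3-4: Δb = 9.5 m, d̄ = (0.72+0.56)/2 = 0.64, v̄ = (0.61+0.45)/2 = 0.53 → q = 9.5×0.64×0.53 = 3.222 m³/s
Panel 4-5: Δb = 5.6 m, d̄ = (0.56+0.00)/2 = 0.28, v̄ = (0.45+0.00)/2 = 0.225 → q = 5.6×0.28×0.225 = 0.3528 m³/s
Q = Σ q = 4.553 m³/s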